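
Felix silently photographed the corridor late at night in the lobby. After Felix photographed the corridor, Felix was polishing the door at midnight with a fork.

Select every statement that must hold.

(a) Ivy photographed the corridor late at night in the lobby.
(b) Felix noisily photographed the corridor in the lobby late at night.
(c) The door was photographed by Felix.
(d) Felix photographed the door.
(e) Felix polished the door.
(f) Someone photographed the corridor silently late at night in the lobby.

(e), (f)

(a) Not entailed — the passage has Felix photographing the corridor, not Ivy.
(b) Not entailed — 'noisily' adds a manner not in (and inconsistent with) the original.
(c) Not entailed — Felix photographed the corridor, not the door; the door belongs to the polishing event.
(d) Not entailed — Felix photographed the corridor, not the door; the door belongs to the polishing event.
(e) Entailed — 'polish' is an activity; 'was polishing' entails that some polishing happened, so 'polished' holds.
(f) Entailed — every conjunct here is already in the original photographing event.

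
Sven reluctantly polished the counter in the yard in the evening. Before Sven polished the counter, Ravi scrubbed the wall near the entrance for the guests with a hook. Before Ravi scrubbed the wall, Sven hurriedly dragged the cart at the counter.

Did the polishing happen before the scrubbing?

no

The narrative orders the scrubbing before the polishing.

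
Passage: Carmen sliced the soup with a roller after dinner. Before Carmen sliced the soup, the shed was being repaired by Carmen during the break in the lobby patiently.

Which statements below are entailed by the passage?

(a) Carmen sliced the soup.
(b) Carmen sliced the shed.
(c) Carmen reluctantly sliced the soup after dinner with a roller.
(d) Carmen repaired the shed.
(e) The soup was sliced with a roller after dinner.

(a) Entailed — the original entails any weakening of itself; this just drops 'with a roller', 'after dinner'.
(b) Not entailed — Carmen sliced the soup, not the shed; the shed belongs to the repairing event.
(c) Not entailed — 'reluctantly' adds information not in the original event.
(d) Not entailed — 'was repairing' is progressive on an accomplishment; it does not entail the completed 'repaired'.
(e) Entailed — every conjunct here is already in the original slicing event.

(a), (e)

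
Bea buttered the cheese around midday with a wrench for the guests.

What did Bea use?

'with a wrench' marks the instrument of the buttering event.

a wrench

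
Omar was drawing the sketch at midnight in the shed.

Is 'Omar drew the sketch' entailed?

'was drawing' is progressive; for an accomplishment like 'draw the sketch', it doesn't entail completion.

no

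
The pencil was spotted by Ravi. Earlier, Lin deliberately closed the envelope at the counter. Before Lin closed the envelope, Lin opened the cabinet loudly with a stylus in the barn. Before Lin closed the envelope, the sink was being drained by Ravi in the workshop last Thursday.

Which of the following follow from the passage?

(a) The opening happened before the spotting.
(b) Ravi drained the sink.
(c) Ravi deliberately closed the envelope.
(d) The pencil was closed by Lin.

(a) Entailed — the narrative places the opening before the spotting.
(b) Not entailed — 'was draining' is progressive on an accomplishment; it does not entail the completed 'drained'.
(c) Not entailed — the passage has Lin closing the envelope, not Ravi.
(d) Not entailed — Lin closed the envelope, not the pencil; the pencil belongs to the spotting event.

(a)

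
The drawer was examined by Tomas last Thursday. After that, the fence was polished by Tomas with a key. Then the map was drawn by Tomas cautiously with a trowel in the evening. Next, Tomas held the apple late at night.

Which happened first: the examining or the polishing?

The connectives place the examining before the polishing.

the examining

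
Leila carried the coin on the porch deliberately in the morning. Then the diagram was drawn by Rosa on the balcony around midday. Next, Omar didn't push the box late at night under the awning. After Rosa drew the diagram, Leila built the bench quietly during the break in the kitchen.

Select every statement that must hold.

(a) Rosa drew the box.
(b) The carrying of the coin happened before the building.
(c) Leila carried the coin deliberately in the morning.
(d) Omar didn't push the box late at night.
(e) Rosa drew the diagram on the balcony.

(a) Not entailed — Rosa drew the diagram, not the box; the box belongs to the pushing event.
(b) Entailed — the narrative places the carrying before the building.
(c) Entailed — every conjunct here is already in the original carrying event.
(d) Not entailed — dropping 'under the awning' under negation is not valid — the original leaves open that Omar pushed the box some other way.
(e) Entailed — dropping 'around midday' leaves a sub-description the original still satisfies.

(b), (c), (e)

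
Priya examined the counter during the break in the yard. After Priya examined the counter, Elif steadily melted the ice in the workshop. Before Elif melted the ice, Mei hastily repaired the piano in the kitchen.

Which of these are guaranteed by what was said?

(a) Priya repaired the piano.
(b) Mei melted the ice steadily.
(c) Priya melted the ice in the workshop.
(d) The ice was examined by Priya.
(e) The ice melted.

(a) Not entailed — the passage has Mei repairing the piano, not Priya.
(b) Not entailed — the passage has Elif melting the ice, not Mei.
(c) Not entailed — the passage has Elif melting the ice, not Priya.
(d) Not entailed — Priya examined the counter, not the ice; the ice belongs to the melting event.
(e) Entailed — 'Elif melted the ice' is causative; it entails the inchoative 'the ice melted'.

(e)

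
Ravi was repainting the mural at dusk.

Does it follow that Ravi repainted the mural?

no

'was repainting' is progressive; for an accomplishment like 'repaint the mural', it doesn't entail completion.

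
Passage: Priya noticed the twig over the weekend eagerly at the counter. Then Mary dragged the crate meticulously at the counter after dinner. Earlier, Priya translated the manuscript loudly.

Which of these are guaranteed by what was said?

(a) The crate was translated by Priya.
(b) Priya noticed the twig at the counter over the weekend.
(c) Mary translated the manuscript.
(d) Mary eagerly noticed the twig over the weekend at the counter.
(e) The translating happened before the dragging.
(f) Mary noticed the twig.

(a) Not entailed — Priya translated the manuscript, not the crate; the crate belongs to the dragging event.
(b) Entailed — the original entails any weakening of itself; this just drops 'eagerly'.
(c) Not entailed — the passage has Priya translating the manuscript, not Mary.
(d) Not entailed — the passage has Priya noticing the twig, not Mary.
(e) Entailed — the narrative places the translating before the dragging.
(f) Not entailed — the passage has Priya noticing the twig, not Mary.

(b), (e)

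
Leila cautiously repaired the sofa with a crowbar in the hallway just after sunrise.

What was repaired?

the sofa

'the sofa' marks the patient of the repairing event.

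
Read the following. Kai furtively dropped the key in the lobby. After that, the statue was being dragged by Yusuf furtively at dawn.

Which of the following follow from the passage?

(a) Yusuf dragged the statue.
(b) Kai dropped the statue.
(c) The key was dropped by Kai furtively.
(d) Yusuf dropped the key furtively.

(a) Entailed — 'drag' is an activity; 'was dragging' entails that some dragging happened, so 'dragged' holds.
(b) Not entailed — Kai dropped the key, not the statue; the statue belongs to the dragging event.
(c) Entailed — dropping 'in the lobby' leaves a sub-description the original still satisfies.
(d) Not entailed — the passage has Kai dropping the key, not Yusuf.

(a), (c)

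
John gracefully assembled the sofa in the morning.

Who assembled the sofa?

John

'John' marks the agent of the assembling event.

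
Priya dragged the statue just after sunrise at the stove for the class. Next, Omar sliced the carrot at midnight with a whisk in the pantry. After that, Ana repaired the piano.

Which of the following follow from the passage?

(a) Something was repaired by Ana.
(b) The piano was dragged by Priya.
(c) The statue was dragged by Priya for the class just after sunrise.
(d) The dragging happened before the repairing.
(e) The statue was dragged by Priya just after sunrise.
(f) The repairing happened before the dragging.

(a), (c), (d), (e)

(a) Entailed — generalizing the patient leaves a sub-description the original still satisfies.
(b) Not entailed — Priya dragged the statue, not the piano; the piano belongs to the repairing event.
(c) Entailed — this follows by dropping conjuncts from the dragging event's description.
(d) Entailed — the narrative places the dragging before the repairing.
(e) Entailed — dropping 'for the class', 'at the stove' leaves a sub-description the original still satisfies.
(f) Not entailed — the narrative places the dragging before the repairing, not after.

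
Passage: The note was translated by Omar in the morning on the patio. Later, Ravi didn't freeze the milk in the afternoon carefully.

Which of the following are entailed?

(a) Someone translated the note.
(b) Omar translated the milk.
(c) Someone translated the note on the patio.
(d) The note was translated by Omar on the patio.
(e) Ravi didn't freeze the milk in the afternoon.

(a) Entailed — the original entails any weakening of itself; this just drops 'in the morning', 'on the patio' and generalizes the agent.
(b) Not entailed — Omar translated the note, not the milk; the milk belongs to the freezing event.
(c) Entailed — the original entails any weakening of itself; this just drops 'in the morning' and generalizes the agent.
(d) Entailed — the original entails any weakening of itself; this just drops 'in the morning'.
(e) Not entailed — dropping 'carefully' under negation is not valid — the original leaves open that Ravi froze the milk some other way.

(a), (c), (d)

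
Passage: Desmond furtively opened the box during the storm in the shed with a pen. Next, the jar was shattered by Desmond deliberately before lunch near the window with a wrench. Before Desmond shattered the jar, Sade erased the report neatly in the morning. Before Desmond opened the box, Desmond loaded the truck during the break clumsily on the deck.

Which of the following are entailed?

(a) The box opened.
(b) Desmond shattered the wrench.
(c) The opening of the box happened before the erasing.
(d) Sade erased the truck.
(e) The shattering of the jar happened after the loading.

(a) Entailed — 'Desmond opened the box' is causative; it entails the inchoative 'the box opened'.
(b) Not entailed — the wrench is the instrument, not what was shattered.
(c) Not entailed — the narrative doesn't order the opening relative to the erasing.
(d) Not entailed — Sade erased the report, not the truck; the truck belongs to the loading event.
(e) Entailed — the narrative places the loading before the shattering.

(a), (e)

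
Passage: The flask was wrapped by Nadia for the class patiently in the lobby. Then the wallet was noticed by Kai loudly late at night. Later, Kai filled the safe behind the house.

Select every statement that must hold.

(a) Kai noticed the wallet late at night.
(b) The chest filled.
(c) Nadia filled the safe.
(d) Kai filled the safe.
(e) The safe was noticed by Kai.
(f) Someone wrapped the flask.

(a) Entailed — dropping 'loudly' leaves a sub-description the original still satisfies.
(b) Not entailed — the safe is what filled, not the chest.
(c) Not entailed — the passage has Kai filling the safe, not Nadia.
(d) Entailed — this follows by dropping conjuncts from the filling event's description.
(e) Not entailed — Kai noticed the wallet, not the safe; the safe belongs to the filling event.
(f) Entailed — this follows by dropping conjuncts from the wrapping event's description.

(a), (d), (f)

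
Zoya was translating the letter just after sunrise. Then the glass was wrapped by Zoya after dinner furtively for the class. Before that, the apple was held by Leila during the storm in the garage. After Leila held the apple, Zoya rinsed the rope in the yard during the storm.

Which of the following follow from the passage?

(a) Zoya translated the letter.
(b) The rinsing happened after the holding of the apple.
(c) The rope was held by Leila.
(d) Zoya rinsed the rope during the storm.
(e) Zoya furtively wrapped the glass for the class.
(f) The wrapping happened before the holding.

(b), (d), (e)

(a) Not entailed — 'was translating' is progressive on an accomplishment; it does not entail the completed 'translated'.
(b) Entailed — the narrative places the holding before the rinsing.
(c) Not entailed — Leila held the apple, not the rope; the rope belongs to the rinsing event.
(d) Entailed — this follows by dropping conjuncts from the rinsing event's description.
(e) Entailed — dropping 'after dinner' leaves a sub-description the original still satisfies.
(f) Not entailed — the narrative places the holding before the wrapping, not after.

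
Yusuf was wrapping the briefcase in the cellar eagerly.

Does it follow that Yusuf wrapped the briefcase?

'was wrapping' is progressive; for an accomplishment like 'wrap the briefcase', it doesn't entail completion.

no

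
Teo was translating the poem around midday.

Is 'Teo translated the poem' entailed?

no

'was translating' is progressive; for an accomplishment like 'translate the poem', it doesn't entail completion.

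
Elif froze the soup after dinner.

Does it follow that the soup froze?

'Elif froze the soup' is the causative; it entails the inchoative 'the soup froze'.

yes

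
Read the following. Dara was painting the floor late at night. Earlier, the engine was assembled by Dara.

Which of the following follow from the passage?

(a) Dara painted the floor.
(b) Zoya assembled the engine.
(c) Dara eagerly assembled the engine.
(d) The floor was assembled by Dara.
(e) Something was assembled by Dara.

(e)

(a) Not entailed — 'was painting' is progressive on an accomplishment; it does not entail the completed 'painted'.
(b) Not entailed — the passage has Dara assembling the engine, not Zoya.
(c) Not entailed — 'eagerly' adds information not in the original event.
(d) Not entailed — Dara assembled the engine, not the floor; the floor belongs to the painting event.
(e) Entailed — every conjunct here is already in the original assembling event.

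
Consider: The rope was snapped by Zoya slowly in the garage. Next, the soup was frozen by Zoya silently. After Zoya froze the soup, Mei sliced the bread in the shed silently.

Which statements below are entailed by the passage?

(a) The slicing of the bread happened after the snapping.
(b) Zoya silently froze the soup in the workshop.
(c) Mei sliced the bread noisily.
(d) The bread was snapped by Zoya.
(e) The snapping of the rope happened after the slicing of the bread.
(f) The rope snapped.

(a), (f)

(a) Entailed — the narrative places the snapping before the slicing.
(b) Not entailed — 'in the workshop' adds information not in the original event.
(c) Not entailed — 'noisily' adds a manner not in (and inconsistent with) the original.
(d) Not entailed — Zoya snapped the rope, not the bread; the bread belongs to the slicing event.
(e) Not entailed — the narrative places the snapping before the slicing, not after.
(f) Entailed — 'Zoya snapped the rope' is causative; it entails the inchoative 'the rope snapped'.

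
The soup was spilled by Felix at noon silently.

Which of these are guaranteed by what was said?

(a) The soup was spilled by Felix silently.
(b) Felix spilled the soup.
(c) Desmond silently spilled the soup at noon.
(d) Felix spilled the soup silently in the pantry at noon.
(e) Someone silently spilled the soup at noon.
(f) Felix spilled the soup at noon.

(a), (b), (e), (f)

(a) Entailed — this follows by dropping conjuncts from the spilling event's description.
(b) Entailed — dropping 'at noon', 'silently' leaves a sub-description the original still satisfies.
(c) Not entailed — the passage has Felix spilling the soup, not Desmond.
(d) Not entailed — 'in the pantry' adds information not in the original event.
(e) Entailed — generalizing the agent leaves a sub-description the original still satisfies.
(f) Entailed — dropping 'silently' leaves a sub-description the original still satisfies.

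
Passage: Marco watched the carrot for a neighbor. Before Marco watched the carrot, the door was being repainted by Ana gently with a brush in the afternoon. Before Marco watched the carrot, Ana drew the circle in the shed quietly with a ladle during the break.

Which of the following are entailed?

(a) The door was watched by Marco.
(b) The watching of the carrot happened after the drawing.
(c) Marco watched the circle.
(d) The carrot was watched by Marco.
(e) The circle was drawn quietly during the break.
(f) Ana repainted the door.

(b), (d), (e)

(a) Not entailed — Marco watched the carrot, not the door; the door belongs to the repainting event.
(b) Entailed — the narrative places the drawing before the watching.
(c) Not entailed — Marco watched the carrot, not the circle; the circle belongs to the drawing event.
(d) Entailed — dropping 'for a neighbor' leaves a sub-description the original still satisfies.
(e) Entailed — dropping 'with a ladle', 'in the shed' and generalizing the agent leaves a sub-description the original still satisfies.
(f) Not entailed — 'was repainting' is progressive on an accomplishment; it does not entail the completed 'repainted'.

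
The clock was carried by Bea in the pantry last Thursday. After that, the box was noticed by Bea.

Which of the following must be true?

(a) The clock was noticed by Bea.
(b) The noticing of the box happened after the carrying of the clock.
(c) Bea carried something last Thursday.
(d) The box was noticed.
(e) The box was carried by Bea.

(a) Not entailed — Bea noticed the box, not the clock; the clock belongs to the carrying event.
(b) Entailed — the narrative places the carrying before the noticing.
(c) Entailed — every conjunct here is already in the original carrying event.
(d) Entailed — every conjunct here is already in the original noticing event.
(e) Not entailed — Bea carried the clock, not the box; the box belongs to the noticing event.

(b), (c), (d)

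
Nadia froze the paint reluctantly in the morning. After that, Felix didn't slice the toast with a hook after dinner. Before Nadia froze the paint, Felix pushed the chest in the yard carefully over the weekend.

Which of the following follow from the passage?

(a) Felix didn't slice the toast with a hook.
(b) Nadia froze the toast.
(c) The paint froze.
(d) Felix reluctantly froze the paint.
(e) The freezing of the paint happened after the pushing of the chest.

(c), (e)

(a) Not entailed — dropping 'after dinner' under negation is not valid — the original leaves open that Felix sliced the toast some other way.
(b) Not entailed — Nadia froze the paint, not the toast; the toast belongs to the slicing event.
(c) Entailed — 'Nadia froze the paint' is causative; it entails the inchoative 'the paint froze'.
(d) Not entailed — the passage has Nadia freezing the paint, not Felix.
(e) Entailed — the narrative places the pushing before the freezing.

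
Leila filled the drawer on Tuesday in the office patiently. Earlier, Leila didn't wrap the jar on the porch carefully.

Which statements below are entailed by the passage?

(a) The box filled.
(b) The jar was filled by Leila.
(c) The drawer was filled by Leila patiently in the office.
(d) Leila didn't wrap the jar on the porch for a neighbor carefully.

(a) Not entailed — the drawer is what filled, not the box.
(b) Not entailed — Leila filled the drawer, not the jar; the jar belongs to the wrapping event.
(c) Entailed — dropping 'on Tuesday' leaves a sub-description the original still satisfies.
(d) Entailed — under negation, adding a further restriction is entailed: if no such wrapping event occurred, none occurred for a neighbor either.

(c), (d)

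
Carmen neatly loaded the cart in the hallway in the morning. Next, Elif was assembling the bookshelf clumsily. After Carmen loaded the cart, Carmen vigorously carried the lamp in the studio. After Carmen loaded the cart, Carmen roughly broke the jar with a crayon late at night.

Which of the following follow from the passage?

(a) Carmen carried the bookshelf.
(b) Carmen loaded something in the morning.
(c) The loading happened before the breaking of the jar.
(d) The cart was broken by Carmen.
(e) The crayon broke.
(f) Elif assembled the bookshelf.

(b), (c)

(a) Not entailed — Carmen carried the lamp, not the bookshelf; the bookshelf belongs to the assembling event.
(b) Entailed — dropping 'in the hallway', 'neatly' and generalizing the patient leaves a sub-description the original still satisfies.
(c) Entailed — the narrative places the loading before the breaking.
(d) Not entailed — Carmen broke the jar, not the cart; the cart belongs to the loading event.
(e) Not entailed — the jar is what broke, not the crayon.
(f) Not entailed — 'was assembling' is progressive on an accomplishment; it does not entail the completed 'assembled'.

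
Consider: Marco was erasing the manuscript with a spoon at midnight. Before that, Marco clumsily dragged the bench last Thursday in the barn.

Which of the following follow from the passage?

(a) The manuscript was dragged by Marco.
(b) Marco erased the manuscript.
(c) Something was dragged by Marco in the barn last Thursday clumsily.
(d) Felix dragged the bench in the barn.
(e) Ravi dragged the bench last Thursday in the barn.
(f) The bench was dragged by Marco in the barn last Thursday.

(a) Not entailed — Marco dragged the bench, not the manuscript; the manuscript belongs to the erasing event.
(b) Not entailed — 'was erasing' is progressive on an accomplishment; it does not entail the completed 'erased'.
(c) Entailed — every conjunct here is already in the original dragging event.
(d) Not entailed — the passage has Marco dragging the bench, not Felix.
(e) Not entailed — the passage has Marco dragging the bench, not Ravi.
(f) Entailed — this follows by dropping conjuncts from the dragging event's description.

(c), (f)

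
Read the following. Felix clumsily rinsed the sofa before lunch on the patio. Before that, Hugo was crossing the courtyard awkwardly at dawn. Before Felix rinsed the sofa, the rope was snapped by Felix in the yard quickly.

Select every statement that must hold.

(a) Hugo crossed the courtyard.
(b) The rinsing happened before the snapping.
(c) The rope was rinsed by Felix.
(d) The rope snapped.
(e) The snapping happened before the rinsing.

(a) Not entailed — 'was crossing' is progressive on an accomplishment; it does not entail the completed 'crossed'.
(b) Not entailed — the narrative places the snapping before the rinsing, not after.
(c) Not entailed — Felix rinsed the sofa, not the rope; the rope belongs to the snapping event.
(d) Entailed — 'Felix snapped the rope' is causative; it entails the inchoative 'the rope snapped'.
(e) Entailed — the narrative places the snapping before the rinsing.

(d), (e)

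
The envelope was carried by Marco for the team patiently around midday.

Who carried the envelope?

'Marco' marks the agent of the carrying event.

Marco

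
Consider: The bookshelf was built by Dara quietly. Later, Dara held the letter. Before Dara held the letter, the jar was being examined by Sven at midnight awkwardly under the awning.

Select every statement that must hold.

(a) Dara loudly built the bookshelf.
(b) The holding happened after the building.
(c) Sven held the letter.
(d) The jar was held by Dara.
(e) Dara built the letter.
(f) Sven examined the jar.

(b), (f)

(a) Not entailed — 'loudly' adds a manner not in (and inconsistent with) the original.
(b) Entailed — the narrative places the building before the holding.
(c) Not entailed — the passage has Dara holding the letter, not Sven.
(d) Not entailed — Dara held the letter, not the jar; the jar belongs to the examining event.
(e) Not entailed — Dara built the bookshelf, not the letter; the letter belongs to the holding event.
(f) Entailed — 'examine' is an activity; 'was examining' entails that some examining happened, so 'examined' holds.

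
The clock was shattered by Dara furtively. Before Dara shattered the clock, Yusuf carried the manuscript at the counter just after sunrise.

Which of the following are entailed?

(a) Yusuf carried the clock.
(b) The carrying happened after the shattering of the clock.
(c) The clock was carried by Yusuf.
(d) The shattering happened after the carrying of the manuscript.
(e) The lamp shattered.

(a) Not entailed — Yusuf carried the manuscript, not the clock; the clock belongs to the shattering event.
(b) Not entailed — the narrative places the carrying before the shattering, not after.
(c) Not entailed — Yusuf carried the manuscript, not the clock; the clock belongs to the shattering event.
(d) Entailed — the narrative places the carrying before the shattering.
(e) Not entailed — the clock is what shattered, not the lamp.

(d)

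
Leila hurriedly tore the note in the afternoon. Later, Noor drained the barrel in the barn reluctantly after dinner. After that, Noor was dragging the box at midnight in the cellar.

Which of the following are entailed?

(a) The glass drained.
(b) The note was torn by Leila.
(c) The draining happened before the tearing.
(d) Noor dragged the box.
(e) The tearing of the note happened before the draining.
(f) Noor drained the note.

(b), (d), (e)

(a) Not entailed — the barrel is what drained, not the glass.
(b) Entailed — the original entails any weakening of itself; this just drops 'in the afternoon', 'hurriedly'.
(c) Not entailed — the narrative places the tearing before the draining, not after.
(d) Entailed — 'drag' is an activity; 'was dragging' entails that some dragging happened, so 'dragged' holds.
(e) Entailed — the narrative places the tearing before the draining.
(f) Not entailed — Noor drained the barrel, not the note; the note belongs to the tearing event.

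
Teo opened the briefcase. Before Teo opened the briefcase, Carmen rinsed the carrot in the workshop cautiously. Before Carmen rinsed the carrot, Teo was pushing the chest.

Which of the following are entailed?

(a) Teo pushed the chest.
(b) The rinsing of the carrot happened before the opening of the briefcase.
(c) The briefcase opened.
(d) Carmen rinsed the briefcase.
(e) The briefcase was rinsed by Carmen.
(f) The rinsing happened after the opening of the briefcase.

(a), (b), (c)

(a) Entailed — 'push' is an activity; 'was pushing' entails that some pushing happened, so 'pushed' holds.
(b) Entailed — the narrative places the rinsing before the opening.
(c) Entailed — 'Teo opened the briefcase' is causative; it entails the inchoative 'the briefcase opened'.
(d) Not entailed — Carmen rinsed the carrot, not the briefcase; the briefcase belongs to the opening event.
(e) Not entailed — Carmen rinsed the carrot, not the briefcase; the briefcase belongs to the opening event.
(f) Not entailed — the narrative places the rinsing before the opening, not after.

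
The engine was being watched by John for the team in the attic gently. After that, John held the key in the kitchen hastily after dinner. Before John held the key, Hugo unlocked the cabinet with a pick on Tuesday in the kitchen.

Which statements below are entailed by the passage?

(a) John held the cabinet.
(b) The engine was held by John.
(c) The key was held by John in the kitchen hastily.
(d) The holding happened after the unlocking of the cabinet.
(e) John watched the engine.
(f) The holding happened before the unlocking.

(a) Not entailed — John held the key, not the cabinet; the cabinet belongs to the unlocking event.
(b) Not entailed — John held the key, not the engine; the engine belongs to the watching event.
(c) Entailed — this follows by dropping conjuncts from the holding event's description.
(d) Entailed — the narrative places the unlocking before the holding.
(e) Entailed — 'watch' is an activity; 'was watching' entails that some watching happened, so 'watched' holds.
(f) Not entailed — the narrative places the unlocking before the holding, not after.

(c), (d), (e)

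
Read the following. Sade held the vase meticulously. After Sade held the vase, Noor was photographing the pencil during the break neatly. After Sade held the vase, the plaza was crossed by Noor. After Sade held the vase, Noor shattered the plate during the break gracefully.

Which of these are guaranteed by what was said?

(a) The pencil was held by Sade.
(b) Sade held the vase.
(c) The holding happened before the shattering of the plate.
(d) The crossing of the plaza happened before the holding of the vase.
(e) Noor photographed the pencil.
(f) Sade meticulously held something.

(a) Not entailed — Sade held the vase, not the pencil; the pencil belongs to the photographing event.
(b) Entailed — every conjunct here is already in the original holding event.
(c) Entailed — the narrative places the holding before the shattering.
(d) Not entailed — the narrative places the holding before the crossing, not after.
(e) Not entailed — 'was photographing' is progressive on an accomplishment; it does not entail the completed 'photographed'.
(f) Entailed — this follows by dropping conjuncts from the holding event's description.

(b), (c), (f)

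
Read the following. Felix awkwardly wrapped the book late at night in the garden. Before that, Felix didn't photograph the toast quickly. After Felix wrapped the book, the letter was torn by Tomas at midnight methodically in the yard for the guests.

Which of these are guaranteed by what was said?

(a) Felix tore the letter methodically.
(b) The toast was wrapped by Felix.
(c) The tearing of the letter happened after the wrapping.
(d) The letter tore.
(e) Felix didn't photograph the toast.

(a) Not entailed — the passage has Tomas tearing the letter, not Felix.
(b) Not entailed — Felix wrapped the book, not the toast; the toast belongs to the photographing event.
(c) Entailed — the narrative places the wrapping before the tearing.
(d) Entailed — 'Tomas tore the letter' is causative; it entails the inchoative 'the letter tore'.
(e) Not entailed — dropping 'quickly' under negation is not valid — the original leaves open that Felix photographed the toast some other way.

(c), (d)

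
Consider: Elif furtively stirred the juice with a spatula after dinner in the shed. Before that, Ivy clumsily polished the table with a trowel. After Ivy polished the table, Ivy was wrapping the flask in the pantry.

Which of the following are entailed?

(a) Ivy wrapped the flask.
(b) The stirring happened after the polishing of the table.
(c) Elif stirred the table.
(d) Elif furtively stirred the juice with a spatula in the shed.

(a) Not entailed — 'was wrapping' is progressive on an accomplishment; it does not entail the completed 'wrapped'.
(b) Entailed — the narrative places the polishing before the stirring.
(c) Not entailed — Elif stirred the juice, not the table; the table belongs to the polishing event.
(d) Entailed — the original entails any weakening of itself; this just drops 'after dinner'.

(b), (d)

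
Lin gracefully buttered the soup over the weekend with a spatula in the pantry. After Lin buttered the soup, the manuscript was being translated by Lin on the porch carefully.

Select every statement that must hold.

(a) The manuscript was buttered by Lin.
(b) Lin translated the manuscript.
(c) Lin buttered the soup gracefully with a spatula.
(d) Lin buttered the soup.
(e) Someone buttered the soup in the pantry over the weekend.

(a) Not entailed — Lin buttered the soup, not the manuscript; the manuscript belongs to the translating event.
(b) Not entailed — 'was translating' is progressive on an accomplishment; it does not entail the completed 'translated'.
(c) Entailed — this follows by dropping conjuncts from the buttering event's description.
(d) Entailed — dropping 'over the weekend', 'with a spatula', 'gracefully', 'in the pantry' leaves a sub-description the original still satisfies.
(e) Entailed — dropping 'with a spatula', 'gracefully' and generalizing the agent leaves a sub-description the original still satisfies.

(c), (d), (e)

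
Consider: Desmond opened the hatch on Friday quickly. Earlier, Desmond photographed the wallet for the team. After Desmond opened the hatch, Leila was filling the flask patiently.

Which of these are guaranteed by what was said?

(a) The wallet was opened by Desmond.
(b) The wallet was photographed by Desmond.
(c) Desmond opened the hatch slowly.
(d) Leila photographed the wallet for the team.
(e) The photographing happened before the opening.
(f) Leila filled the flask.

(b), (e)

(a) Not entailed — Desmond opened the hatch, not the wallet; the wallet belongs to the photographing event.
(b) Entailed — this follows by dropping conjuncts from the photographing event's description.
(c) Not entailed — 'slowly' adds a manner not in (and inconsistent with) the original.
(d) Not entailed — the passage has Desmond photographing the wallet, not Leila.
(e) Entailed — the narrative places the photographing before the opening.
(f) Not entailed — 'was filling' is progressive on an accomplishment; it does not entail the completed 'filled'.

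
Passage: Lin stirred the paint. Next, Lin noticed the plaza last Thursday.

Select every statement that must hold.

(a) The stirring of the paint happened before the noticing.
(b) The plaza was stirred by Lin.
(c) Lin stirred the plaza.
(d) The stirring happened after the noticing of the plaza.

(a)

(a) Entailed — the narrative places the stirring before the noticing.
(b) Not entailed — Lin stirred the paint, not the plaza; the plaza belongs to the noticing event.
(c) Not entailed — Lin stirred the paint, not the plaza; the plaza belongs to the noticing event.
(d) Not entailed — the narrative places the stirring before the noticing, not after.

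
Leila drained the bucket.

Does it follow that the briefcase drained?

no

Nothing is said about any briefcase; only the bucket is affected.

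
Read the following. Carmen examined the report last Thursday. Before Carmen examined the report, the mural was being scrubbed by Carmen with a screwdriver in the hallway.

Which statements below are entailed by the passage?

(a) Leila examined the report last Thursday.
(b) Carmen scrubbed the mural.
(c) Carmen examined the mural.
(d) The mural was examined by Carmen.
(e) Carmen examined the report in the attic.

(a) Not entailed — the passage has Carmen examining the report, not Leila.
(b) Entailed — 'scrub' is an activity; 'was scrubbing' entails that some scrubbing happened, so 'scrubbed' holds.
(c) Not entailed — Carmen examined the report, not the mural; the mural belongs to the scrubbing event.
(d) Not entailed — Carmen examined the report, not the mural; the mural belongs to the scrubbing event.
(e) Not entailed — 'in the attic' adds information not in the original event.

(b)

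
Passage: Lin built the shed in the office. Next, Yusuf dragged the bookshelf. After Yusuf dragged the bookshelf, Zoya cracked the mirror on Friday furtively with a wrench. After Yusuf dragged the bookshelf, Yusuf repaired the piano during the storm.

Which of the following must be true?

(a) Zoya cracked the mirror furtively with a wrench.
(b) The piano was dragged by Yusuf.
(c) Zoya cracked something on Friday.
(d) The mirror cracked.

(a) Entailed — this follows by dropping conjuncts from the cracking event's description.
(b) Not entailed — Yusuf dragged the bookshelf, not the piano; the piano belongs to the repairing event.
(c) Entailed — dropping 'with a wrench', 'furtively' and generalizing the patient leaves a sub-description the original still satisfies.
(d) Entailed — 'Zoya cracked the mirror' is causative; it entails the inchoative 'the mirror cracked'.

(a), (c), (d)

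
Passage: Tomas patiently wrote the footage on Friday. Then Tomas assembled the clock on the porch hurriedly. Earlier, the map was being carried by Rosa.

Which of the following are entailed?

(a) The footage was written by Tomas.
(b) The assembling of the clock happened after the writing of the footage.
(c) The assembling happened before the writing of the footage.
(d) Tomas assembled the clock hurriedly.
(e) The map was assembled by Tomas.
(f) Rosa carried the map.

(a), (b), (d), (f)

(a) Entailed — the original entails any weakening of itself; this just drops 'patiently', 'on Friday'.
(b) Entailed — the narrative places the writing before the assembling.
(c) Not entailed — the narrative places the writing before the assembling, not after.
(d) Entailed — this follows by dropping conjuncts from the assembling event's description.
(e) Not entailed — Tomas assembled the clock, not the map; the map belongs to the carrying event.
(f) Entailed — 'carry' is an activity; 'was carrying' entails that some carrying happened, so 'carried' holds.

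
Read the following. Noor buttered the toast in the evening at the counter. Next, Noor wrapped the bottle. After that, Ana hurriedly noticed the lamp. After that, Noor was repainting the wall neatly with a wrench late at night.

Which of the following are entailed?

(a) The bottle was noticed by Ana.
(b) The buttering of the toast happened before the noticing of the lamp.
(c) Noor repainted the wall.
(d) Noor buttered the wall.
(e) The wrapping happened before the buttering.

(b)

(a) Not entailed — Ana noticed the lamp, not the bottle; the bottle belongs to the wrapping event.
(b) Entailed — the narrative places the buttering before the noticing.
(c) Not entailed — 'was repainting' is progressive on an accomplishment; it does not entail the completed 'repainted'.
(d) Not entailed — Noor buttered the toast, not the wall; the wall belongs to the repainting event.
(e) Not entailed — the narrative places the buttering before the wrapping, not after.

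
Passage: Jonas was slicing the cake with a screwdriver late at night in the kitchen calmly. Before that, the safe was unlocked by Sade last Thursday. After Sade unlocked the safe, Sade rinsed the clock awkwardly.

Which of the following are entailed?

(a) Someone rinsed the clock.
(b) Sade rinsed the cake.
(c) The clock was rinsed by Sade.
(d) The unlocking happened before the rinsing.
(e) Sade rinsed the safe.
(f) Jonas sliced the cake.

(a) Entailed — the original entails any weakening of itself; this just drops 'awkwardly' and generalizes the agent.
(b) Not entailed — Sade rinsed the clock, not the cake; the cake belongs to the slicing event.
(c) Entailed — dropping 'awkwardly' leaves a sub-description the original still satisfies.
(d) Entailed — the narrative places the unlocking before the rinsing.
(e) Not entailed — Sade rinsed the clock, not the safe; the safe belongs to the unlocking event.
(f) Not entailed — 'was slicing' is progressive on an accomplishment; it does not entail the completed 'sliced'.

(a), (c), (d)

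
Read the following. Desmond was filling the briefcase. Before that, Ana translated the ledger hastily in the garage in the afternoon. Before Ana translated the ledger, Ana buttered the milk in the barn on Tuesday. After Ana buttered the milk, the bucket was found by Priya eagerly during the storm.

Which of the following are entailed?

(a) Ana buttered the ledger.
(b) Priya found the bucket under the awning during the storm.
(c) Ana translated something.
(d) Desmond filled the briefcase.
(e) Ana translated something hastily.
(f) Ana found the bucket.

(c), (e)

(a) Not entailed — Ana buttered the milk, not the ledger; the ledger belongs to the translating event.
(b) Not entailed — 'under the awning' adds information not in the original event.
(c) Entailed — every conjunct here is already in the original translating event.
(d) Not entailed — 'was filling' is progressive on an accomplishment; it does not entail the completed 'filled'.
(e) Entailed — the original entails any weakening of itself; this just drops 'in the afternoon', 'in the garage' and generalizes the patient.
(f) Not entailed — the passage has Priya finding the bucket, not Ana.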